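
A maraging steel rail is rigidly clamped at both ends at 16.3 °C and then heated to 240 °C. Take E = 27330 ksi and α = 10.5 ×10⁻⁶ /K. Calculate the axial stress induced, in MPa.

E = 27330 ksi = 188.4 GPa.
ΔT = 223.7 K. Constrained thermal stress σ = E·α·ΔT = 188.4×10³ MPa × 10.5×10⁻⁶ × 223.7 = 443 MPa (compressive).

443 MPa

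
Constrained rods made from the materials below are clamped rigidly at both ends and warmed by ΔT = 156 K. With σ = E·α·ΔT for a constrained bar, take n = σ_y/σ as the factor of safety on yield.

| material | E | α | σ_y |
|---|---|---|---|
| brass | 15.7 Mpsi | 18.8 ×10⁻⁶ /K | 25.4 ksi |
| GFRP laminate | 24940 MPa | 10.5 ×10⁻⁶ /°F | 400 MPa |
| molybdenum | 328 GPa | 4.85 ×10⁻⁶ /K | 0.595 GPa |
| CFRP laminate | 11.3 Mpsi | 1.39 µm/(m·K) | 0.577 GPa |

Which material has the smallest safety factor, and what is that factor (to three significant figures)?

brass, n = 0.552

Per material, after unit conversion:
  brass: E = 108.2, α = 18.8, σ_y = 175.1 → σ = 317 MPa, n = 0.552
  GFRP laminate: E = 24.94, α = 18.9, σ_y = 400.0 → σ = 73.5 MPa, n = 5.44
  molybdenum: E = 328.0, α = 4.85, σ_y = 595.0 → σ = 248 MPa, n = 2.40
  CFRP laminate: E = 77.91, α = 1.39, σ_y = 577.0 → σ = 16.9 MPa, n = 34.2
Brass has the lowest safety factor, n = 0.552.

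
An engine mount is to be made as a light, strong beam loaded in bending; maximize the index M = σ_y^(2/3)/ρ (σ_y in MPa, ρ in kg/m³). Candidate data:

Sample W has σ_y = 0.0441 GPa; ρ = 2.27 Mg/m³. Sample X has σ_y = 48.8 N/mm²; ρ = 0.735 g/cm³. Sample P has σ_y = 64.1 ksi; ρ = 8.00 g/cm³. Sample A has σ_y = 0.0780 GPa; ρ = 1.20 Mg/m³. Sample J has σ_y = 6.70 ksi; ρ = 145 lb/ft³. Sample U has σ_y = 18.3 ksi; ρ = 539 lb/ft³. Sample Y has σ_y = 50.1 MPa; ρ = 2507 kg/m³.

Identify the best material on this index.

Putting every candidate on a common basis:
  sample W: σ_y = 44.10 MPa, ρ = 2270 kg/m³
  sample X: σ_y = 48.80 MPa, ρ = 735.0 kg/m³
  sample P: σ_y = 442.0 MPa, ρ = 8000 kg/m³
  sample A: σ_y = 78.00 MPa, ρ = 1200 kg/m³
  sample J: σ_y = 46.19 MPa, ρ = 2323 kg/m³
  sample U: σ_y = 126.2 MPa, ρ = 8634 kg/m³
  sample Y: σ_y = 50.10 MPa, ρ = 2507 kg/m³
  sample X: M = 18.2×10⁻³
  sample A: M = 15.2×10⁻³
  sample P: M = 7.25×10⁻³
  sample J: M = 5.54×10⁻³
  sample W: M = 5.50×10⁻³
  sample Y: M = 5.42×10⁻³
  sample U: M = 2.91×10⁻³
The maximum is for sample X.

sample X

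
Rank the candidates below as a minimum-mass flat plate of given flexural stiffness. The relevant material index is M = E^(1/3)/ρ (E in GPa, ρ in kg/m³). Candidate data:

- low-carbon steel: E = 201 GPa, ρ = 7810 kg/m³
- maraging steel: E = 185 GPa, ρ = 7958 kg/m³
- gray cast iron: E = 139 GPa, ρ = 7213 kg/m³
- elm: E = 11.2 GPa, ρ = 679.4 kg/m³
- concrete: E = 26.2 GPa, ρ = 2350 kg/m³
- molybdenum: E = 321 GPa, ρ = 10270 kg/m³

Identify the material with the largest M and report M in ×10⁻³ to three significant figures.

Per-candidate index values:
  elm: M = 3.29×10⁻³
  concrete: M = 1.26×10⁻³
  low-carbon steel: M = 0.750×10⁻³
  gray cast iron: M = 0.718×10⁻³
  maraging steel: M = 0.716×10⁻³
  molybdenum: M = 0.667×10⁻³
Highest index: elm.

elm, M = 3.29×10⁻³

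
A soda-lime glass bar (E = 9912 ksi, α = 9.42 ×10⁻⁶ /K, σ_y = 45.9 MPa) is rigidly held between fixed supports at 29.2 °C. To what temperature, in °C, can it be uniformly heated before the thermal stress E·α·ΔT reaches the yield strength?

100 °C

E = 9912 ksi = 68.34 GPa.
E·α·ΔT = 45.90 MPa ⇒ ΔT = 45.90 / (68.34×10³ × 9.42×10⁻⁶) = 71.30 K.
T = 29.2 + 71.30 = 100.5 °C.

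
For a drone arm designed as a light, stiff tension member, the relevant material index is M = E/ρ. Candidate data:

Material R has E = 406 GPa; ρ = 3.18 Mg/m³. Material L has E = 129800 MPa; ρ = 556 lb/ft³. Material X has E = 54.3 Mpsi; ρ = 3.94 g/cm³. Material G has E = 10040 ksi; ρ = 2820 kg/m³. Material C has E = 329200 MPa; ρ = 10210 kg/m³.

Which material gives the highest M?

material R

After converting to SI:
  material R: E = 406.0 GPa, ρ = 3180 kg/m³
  material L: E = 129.8 GPa, ρ = 8906 kg/m³
  material X: E = 374.4 GPa, ρ = 3940 kg/m³
  material G: E = 69.22 GPa, ρ = 2820 kg/m³
  material C: E = 329.2 GPa, ρ = 10210 kg/m³
  material R: M = 128 MN·m/kg
  material X: M = 95.0 MN·m/kg
  material C: M = 32.2 MN·m/kg
  material G: M = 24.5 MN·m/kg
  material L: M = 14.6 MN·m/kg
Material R ranks first.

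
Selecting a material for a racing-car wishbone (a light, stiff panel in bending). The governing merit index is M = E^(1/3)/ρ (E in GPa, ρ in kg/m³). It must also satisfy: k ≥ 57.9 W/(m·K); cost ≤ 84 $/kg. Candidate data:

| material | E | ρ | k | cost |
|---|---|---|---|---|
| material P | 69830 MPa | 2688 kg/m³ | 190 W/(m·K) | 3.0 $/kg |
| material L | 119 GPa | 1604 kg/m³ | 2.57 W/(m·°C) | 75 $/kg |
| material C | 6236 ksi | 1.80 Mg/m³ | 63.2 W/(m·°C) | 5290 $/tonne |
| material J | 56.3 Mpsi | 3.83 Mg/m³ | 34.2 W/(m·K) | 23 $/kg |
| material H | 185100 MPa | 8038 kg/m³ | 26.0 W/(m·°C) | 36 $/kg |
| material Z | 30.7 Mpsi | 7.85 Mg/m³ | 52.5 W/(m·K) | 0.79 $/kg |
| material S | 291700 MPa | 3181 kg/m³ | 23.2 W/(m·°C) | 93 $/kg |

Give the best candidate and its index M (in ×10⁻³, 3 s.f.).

Screen on constraints: k ≥ 57.9 W/(m·K); cost ≤ 84 $/kg. Survivors: material P, material C.
In SI units:
  material P: E = 69.83 GPa, ρ = 2688 kg/m³
  material C: E = 43.00 GPa, ρ = 1800 kg/m³
  material C: M = 1.95×10⁻³
  material P: M = 1.53×10⁻³
The maximum is for material C.

material C, M = 1.95×10⁻³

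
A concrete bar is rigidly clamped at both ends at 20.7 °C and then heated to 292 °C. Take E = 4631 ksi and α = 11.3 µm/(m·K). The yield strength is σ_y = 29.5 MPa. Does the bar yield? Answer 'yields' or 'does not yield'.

yields

E = 4631 ksi = 31.93 GPa.
ΔT = 271.3 K. Constrained thermal stress σ = E·α·ΔT = 31.93×10³ MPa × 11.3×10⁻⁶ × 271.3 = 97.9 MPa (compressive).
Compare to σ_y = 29.5 MPa: σ ≥ σ_y, so it yields.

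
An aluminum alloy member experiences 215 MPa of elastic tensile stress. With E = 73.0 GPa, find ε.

ε = σ/E = 215 / 73000 = 2.95×10⁻³.

2.95×10⁻³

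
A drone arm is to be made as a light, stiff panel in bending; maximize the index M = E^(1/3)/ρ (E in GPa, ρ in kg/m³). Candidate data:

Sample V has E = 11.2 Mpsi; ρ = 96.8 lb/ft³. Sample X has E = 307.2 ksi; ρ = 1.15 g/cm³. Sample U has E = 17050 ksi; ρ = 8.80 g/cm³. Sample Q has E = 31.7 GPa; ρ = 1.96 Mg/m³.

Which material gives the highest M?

In SI units:
  sample V: E = 77.22 GPa, ρ = 1551 kg/m³
  sample X: E = 2.118 GPa, ρ = 1150 kg/m³
  sample U: E = 117.6 GPa, ρ = 8800 kg/m³
  sample Q: E = 31.70 GPa, ρ = 1960 kg/m³
  sample V: M = 2.75×10⁻³
  sample Q: M = 1.61×10⁻³
  sample X: M = 1.12×10⁻³
  sample U: M = 0.557×10⁻³
Sample V has the largest M.

sample V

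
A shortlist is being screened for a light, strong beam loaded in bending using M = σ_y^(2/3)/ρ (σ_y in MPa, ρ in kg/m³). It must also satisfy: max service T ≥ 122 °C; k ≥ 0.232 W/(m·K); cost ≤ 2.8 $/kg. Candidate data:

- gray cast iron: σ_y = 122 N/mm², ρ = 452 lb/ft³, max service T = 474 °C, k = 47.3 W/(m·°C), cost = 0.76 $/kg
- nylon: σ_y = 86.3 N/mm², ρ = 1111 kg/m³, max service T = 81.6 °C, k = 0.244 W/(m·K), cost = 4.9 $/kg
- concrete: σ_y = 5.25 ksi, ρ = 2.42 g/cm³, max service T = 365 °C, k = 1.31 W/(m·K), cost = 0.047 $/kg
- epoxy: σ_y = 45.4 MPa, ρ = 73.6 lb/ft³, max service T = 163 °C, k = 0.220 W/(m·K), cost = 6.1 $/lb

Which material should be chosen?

Screen on constraints: max service T ≥ 122 °C; k ≥ 0.232 W/(m·K); cost ≤ 2.8 $/kg. Survivors: gray cast iron, concrete.
Normalizing units and computing the index:
  gray cast iron: σ_y = 122.0 MPa, ρ = 7240 kg/m³
  concrete: σ_y = 36.20 MPa, ρ = 2420 kg/m³
  concrete: M = 4.52×10⁻³
  gray cast iron: M = 3.40×10⁻³
Concrete ranks first.

concrete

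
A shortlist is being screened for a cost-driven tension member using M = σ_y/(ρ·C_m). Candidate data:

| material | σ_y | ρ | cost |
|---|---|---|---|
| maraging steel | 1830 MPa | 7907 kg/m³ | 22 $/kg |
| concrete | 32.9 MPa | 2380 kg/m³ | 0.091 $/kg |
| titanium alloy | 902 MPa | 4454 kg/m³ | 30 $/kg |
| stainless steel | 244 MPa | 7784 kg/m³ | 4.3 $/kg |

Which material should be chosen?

concrete

Computing M directly (units already consistent):
  concrete: M = 152 kN·m per $
  maraging steel: M = 10.5 kN·m per $
  stainless steel: M = 7.29 kN·m per $
  titanium alloy: M = 6.75 kN·m per $
Highest index: concrete.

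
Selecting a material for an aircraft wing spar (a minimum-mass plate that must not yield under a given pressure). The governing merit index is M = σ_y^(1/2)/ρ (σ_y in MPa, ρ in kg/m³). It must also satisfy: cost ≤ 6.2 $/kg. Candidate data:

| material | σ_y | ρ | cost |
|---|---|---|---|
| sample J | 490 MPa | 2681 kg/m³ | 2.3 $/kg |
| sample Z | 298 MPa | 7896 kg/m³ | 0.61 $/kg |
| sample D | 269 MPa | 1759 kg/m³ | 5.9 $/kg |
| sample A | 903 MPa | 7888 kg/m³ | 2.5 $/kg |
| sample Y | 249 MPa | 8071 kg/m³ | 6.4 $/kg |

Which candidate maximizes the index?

sample D

Screen on constraints: cost ≤ 6.2 $/kg. Survivors: sample J, sample Z, sample D, sample A.
Evaluate M for each candidate:
  sample D: M = 9.32×10⁻³
  sample J: M = 8.26×10⁻³
  sample A: M = 3.81×10⁻³
  sample Z: M = 2.19×10⁻³
Sample D ranks first.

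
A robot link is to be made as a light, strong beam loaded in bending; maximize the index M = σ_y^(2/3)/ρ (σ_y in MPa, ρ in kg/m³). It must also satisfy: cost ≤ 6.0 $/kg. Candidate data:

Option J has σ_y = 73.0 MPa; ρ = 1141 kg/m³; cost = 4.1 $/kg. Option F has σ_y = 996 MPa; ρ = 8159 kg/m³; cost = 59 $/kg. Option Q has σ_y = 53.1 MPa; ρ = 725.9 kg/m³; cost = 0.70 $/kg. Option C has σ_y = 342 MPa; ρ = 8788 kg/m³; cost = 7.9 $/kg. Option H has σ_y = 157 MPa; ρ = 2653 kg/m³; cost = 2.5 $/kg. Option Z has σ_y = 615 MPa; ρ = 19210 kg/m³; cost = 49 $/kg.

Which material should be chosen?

Screen on constraints: cost ≤ 6.0 $/kg. Survivors: option J, option Q, option H.
Computing M directly (units already consistent):
  option Q: M = 19.5×10⁻³
  option J: M = 15.3×10⁻³
  option H: M = 11.0×10⁻³
Option Q has the largest M.

option Q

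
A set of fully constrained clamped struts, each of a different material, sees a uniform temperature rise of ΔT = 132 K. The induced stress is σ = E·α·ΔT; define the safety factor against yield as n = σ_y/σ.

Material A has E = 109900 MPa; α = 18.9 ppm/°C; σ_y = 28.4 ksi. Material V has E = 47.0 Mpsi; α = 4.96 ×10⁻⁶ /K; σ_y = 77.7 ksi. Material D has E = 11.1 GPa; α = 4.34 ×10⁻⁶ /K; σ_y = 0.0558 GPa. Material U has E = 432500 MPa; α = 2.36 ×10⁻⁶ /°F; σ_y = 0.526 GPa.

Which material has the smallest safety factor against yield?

Per material, after unit conversion:
  material A: E = 109.9, α = 18.9, σ_y = 195.8 → σ = 274 MPa, n = 0.714
  material V: E = 324.1, α = 4.96, σ_y = 535.7 → σ = 212 MPa, n = 2.53
  material D: E = 11.10, α = 4.34, σ_y = 55.80 → σ = 6.36 MPa, n = 8.78
  material U: E = 432.5, α = 4.25, σ_y = 526.0 → σ = 243 MPa, n = 2.17
Smallest n: material A with n = 0.714.

material A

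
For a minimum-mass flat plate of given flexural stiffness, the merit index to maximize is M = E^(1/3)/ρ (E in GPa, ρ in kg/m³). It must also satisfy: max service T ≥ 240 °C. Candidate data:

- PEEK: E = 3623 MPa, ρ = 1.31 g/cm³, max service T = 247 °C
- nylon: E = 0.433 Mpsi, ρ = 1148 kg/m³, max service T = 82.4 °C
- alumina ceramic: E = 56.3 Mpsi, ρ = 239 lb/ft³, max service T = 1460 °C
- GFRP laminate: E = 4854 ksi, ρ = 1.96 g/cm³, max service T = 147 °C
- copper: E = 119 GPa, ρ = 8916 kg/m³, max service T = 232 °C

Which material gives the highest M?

alumina ceramic

Screen on constraints: max service T ≥ 240 °C. Survivors: PEEK, alumina ceramic.
In SI units:
  PEEK: E = 3.623 GPa, ρ = 1310 kg/m³
  alumina ceramic: E = 388.2 GPa, ρ = 3828 kg/m³
  alumina ceramic: M = 1.91×10⁻³
  PEEK: M = 1.17×10⁻³
The maximum is for alumina ceramic.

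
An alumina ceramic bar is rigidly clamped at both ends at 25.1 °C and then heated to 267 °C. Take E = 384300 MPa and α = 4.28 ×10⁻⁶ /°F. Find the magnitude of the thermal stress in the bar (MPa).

716 MPa

E = 384300 MPa = 384.3 GPa.
α = 4.28×10⁻⁶/°F × 9/5 = 7.70×10⁻⁶/K.
ΔT = 241.9 K. Constrained thermal stress σ = E·α·ΔT = 384.3×10³ MPa × 7.70×10⁻⁶ × 241.9 = 716 MPa (compressive).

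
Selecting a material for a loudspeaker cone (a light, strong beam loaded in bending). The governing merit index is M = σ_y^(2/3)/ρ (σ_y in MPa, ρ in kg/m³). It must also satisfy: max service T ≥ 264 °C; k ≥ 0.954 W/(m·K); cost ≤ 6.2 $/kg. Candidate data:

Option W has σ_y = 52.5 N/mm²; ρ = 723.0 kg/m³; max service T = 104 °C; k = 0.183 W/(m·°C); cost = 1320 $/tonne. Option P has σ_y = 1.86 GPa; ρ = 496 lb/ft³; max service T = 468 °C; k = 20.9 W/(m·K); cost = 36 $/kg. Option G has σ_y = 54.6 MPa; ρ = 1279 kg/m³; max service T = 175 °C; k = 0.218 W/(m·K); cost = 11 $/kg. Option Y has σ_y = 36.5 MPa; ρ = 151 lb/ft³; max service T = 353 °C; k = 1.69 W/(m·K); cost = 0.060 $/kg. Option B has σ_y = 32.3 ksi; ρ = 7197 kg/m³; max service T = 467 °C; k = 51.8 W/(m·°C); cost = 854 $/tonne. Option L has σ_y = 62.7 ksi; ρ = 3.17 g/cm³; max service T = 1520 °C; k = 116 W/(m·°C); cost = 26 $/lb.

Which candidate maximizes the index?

Screen on constraints: max service T ≥ 264 °C; k ≥ 0.954 W/(m·K); cost ≤ 6.2 $/kg. Survivors: option Y, option B.
Convert each candidate to consistent units, then evaluate M:
  option Y: σ_y = 36.50 MPa, ρ = 2419 kg/m³
  option B: σ_y = 222.7 MPa, ρ = 7197 kg/m³
  option B: M = 5.11×10⁻³
  option Y: M = 4.55×10⁻³
Highest index: option B.

option B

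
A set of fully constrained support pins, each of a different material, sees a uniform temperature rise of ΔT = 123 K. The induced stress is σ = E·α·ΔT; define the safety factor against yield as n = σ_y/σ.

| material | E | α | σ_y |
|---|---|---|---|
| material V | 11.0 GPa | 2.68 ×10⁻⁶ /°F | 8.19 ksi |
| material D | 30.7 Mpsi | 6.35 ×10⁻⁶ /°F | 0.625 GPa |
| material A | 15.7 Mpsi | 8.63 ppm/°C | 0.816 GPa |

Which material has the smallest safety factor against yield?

In consistent units (E in GPa, α in ×10⁻⁶/K, σ_y in MPa):
  material V: E = 11.00, α = 4.82, σ_y = 56.47 → σ = 6.53 MPa, n = 8.65
  material D: E = 211.7, α = 11.4, σ_y = 625.0 → σ = 298 MPa, n = 2.10
  material A: E = 108.2, α = 8.63, σ_y = 816.0 → σ = 115 MPa, n = 7.10
Smallest n: material D with n = 2.10.

material D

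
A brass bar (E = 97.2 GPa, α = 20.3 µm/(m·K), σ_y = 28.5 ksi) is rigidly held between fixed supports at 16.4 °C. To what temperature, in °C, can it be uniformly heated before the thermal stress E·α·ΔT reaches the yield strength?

116 °C

σ_y = 28.5 ksi = 196.5 MPa.
E·α·ΔT = 196.5 MPa ⇒ ΔT = 196.5 / (97.20×10³ × 20.3×10⁻⁶) = 99.59 K.
T = 16.4 + 99.59 = 116.0 °C.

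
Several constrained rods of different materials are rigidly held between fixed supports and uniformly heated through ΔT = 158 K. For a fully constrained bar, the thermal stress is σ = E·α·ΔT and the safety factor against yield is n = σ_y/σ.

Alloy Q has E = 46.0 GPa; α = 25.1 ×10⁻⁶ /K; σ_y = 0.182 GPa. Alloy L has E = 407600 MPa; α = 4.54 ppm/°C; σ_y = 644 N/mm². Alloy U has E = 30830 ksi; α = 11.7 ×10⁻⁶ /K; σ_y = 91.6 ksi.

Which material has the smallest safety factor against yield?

alloy Q

Converting E to GPa, α to ×10⁻⁶/K, σ_y to MPa, then σ and n for each:
  alloy Q: E = 46.00, α = 25.1, σ_y = 182.0 → σ = 182 MPa, n = 0.998
  alloy L: E = 407.6, α = 4.54, σ_y = 644.0 → σ = 292 MPa, n = 2.20
  alloy U: E = 212.6, α = 11.7, σ_y = 631.6 → σ = 393 MPa, n = 1.61
Smallest n: alloy Q with n = 0.998.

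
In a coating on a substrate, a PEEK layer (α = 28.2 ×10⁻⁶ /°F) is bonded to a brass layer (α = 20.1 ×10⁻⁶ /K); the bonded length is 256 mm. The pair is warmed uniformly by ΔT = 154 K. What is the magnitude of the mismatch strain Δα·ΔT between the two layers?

PEEK: α = 28.2×10⁻⁶/°F × 9/5 = 50.8×10⁻⁶/K.
Δα = |50.8 − 20.1|×10⁻⁶/K = 30.7×10⁻⁶/K.
Mismatch strain = Δα·ΔT = 30.7×10⁻⁶ × 154.0 = 4.72×10⁻³.

4.72×10⁻³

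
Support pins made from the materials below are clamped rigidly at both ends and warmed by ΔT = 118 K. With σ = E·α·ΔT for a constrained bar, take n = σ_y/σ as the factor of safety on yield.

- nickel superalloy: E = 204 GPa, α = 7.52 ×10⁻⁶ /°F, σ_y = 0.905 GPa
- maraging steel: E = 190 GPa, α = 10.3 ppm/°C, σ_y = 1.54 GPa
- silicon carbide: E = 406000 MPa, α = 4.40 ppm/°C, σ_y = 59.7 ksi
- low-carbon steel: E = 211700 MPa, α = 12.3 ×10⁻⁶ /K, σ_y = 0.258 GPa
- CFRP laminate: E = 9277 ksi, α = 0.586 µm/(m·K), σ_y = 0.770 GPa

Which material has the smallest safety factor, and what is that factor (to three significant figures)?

low-carbon steel, n = 0.840

Converting E to GPa, α to ×10⁻⁶/K, σ_y to MPa, then σ and n for each:
  nickel superalloy: E = 204.0, α = 13.5, σ_y = 905.0 → σ = 326 MPa, n = 2.78
  maraging steel: E = 190.0, α = 10.3, σ_y = 1540 → σ = 231 MPa, n = 6.67
  silicon carbide: E = 406.0, α = 4.40, σ_y = 411.6 → σ = 211 MPa, n = 1.95
  low-carbon steel: E = 211.7, α = 12.3, σ_y = 258.0 → σ = 307 MPa, n = 0.840
  CFRP laminate: E = 63.96, α = 0.586, σ_y = 770.0 → σ = 4.42 MPa, n = 174
Smallest n: low-carbon steel with n = 0.840.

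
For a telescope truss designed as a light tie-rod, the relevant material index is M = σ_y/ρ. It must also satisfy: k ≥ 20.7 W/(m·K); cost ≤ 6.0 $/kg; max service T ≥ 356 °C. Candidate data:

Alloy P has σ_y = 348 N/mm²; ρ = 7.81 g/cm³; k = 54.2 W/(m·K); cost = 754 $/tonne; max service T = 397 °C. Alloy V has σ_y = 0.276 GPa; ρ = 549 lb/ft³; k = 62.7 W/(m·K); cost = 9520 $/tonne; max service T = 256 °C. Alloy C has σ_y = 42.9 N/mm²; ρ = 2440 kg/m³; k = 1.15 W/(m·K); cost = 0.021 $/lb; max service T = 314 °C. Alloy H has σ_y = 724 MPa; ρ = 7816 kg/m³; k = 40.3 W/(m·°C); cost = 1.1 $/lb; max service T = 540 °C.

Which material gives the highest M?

alloy H

Screen on constraints: k ≥ 20.7 W/(m·K); cost ≤ 6.0 $/kg; max service T ≥ 356 °C. Survivors: alloy P, alloy H.
After converting to SI:
  alloy P: σ_y = 348.0 MPa, ρ = 7810 kg/m³
  alloy H: σ_y = 724.0 MPa, ρ = 7816 kg/m³
  alloy H: M = 92.6 kN·m/kg
  alloy P: M = 44.6 kN·m/kg
Alloy H ranks first.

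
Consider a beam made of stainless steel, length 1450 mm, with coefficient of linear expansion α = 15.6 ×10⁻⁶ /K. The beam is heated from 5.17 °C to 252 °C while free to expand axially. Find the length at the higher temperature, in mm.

1455.6 mm

ΔT = 252 − 5.17 = 246.8 K.
ΔL = α·L₀·ΔT = 15.6×10⁻⁶ × 1450 mm × 246.8 K = 5.58 mm.
L = L₀ + ΔL = 1450 + 5.58 = 1455.6 mm.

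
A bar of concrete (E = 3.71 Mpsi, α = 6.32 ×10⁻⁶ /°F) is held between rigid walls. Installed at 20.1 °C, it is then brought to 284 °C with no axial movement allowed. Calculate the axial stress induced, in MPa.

E = 3.71 Mpsi = 25.58 GPa.
α = 6.32×10⁻⁶/°F × 9/5 = 11.4×10⁻⁶/K.
ΔT = 263.9 K. Constrained thermal stress σ = E·α·ΔT = 25.58×10³ MPa × 11.4×10⁻⁶ × 263.9 = 76.8 MPa (compressive).

76.8 MPa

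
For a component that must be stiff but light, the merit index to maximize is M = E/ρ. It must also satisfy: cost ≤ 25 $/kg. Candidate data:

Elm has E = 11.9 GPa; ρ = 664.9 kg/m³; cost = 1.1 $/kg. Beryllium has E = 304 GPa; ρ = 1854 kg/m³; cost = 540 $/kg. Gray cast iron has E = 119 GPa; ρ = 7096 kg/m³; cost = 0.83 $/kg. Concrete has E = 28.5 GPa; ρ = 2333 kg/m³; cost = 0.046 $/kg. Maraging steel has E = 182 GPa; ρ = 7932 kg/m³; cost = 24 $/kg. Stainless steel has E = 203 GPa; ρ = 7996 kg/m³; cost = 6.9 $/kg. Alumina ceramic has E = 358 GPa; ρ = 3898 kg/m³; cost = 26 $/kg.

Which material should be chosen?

Screen on constraints: cost ≤ 25 $/kg. Survivors: elm, gray cast iron, concrete, maraging steel, stainless steel.
Computing M directly (units already consistent):
  stainless steel: M = 25.4 MN·m/kg
  maraging steel: M = 22.9 MN·m/kg
  elm: M = 17.9 MN·m/kg
  gray cast iron: M = 16.8 MN·m/kg
  concrete: M = 12.2 MN·m/kg
Stainless steel ranks first.

stainless steel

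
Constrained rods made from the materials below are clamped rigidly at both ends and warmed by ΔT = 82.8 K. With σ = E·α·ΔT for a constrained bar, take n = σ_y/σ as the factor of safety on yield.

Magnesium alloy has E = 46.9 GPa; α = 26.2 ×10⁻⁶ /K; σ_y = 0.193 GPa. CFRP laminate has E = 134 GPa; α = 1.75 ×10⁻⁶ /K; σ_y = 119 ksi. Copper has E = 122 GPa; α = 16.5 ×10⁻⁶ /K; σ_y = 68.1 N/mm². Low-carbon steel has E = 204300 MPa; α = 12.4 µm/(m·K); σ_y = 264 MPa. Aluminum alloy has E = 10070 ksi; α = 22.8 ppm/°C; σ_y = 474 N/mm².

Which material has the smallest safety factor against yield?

With everything in SI (GPa, ×10⁻⁶/K, MPa):
  magnesium alloy: E = 46.90, α = 26.2, σ_y = 193.0 → σ = 102 MPa, n = 1.90
  CFRP laminate: E = 134.0, α = 1.75, σ_y = 820.5 → σ = 19.4 MPa, n = 42.3
  copper: E = 122.0, α = 16.5, σ_y = 68.10 → σ = 167 MPa, n = 0.409
  low-carbon steel: E = 204.3, α = 12.4, σ_y = 264.0 → σ = 210 MPa, n = 1.26
  aluminum alloy: E = 69.43, α = 22.8, σ_y = 474.0 → σ = 131 MPa, n = 3.62
The minimum is copper at n = 0.409.

copper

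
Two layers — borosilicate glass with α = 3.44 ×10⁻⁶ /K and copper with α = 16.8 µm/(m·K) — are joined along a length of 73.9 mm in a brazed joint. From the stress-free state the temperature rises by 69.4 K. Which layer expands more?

copper

α(borosilicate glass) = 3.44×10⁻⁶/K vs α(copper) = 16.8×10⁻⁶/K.
Higher α expands more for the same ΔT: copper.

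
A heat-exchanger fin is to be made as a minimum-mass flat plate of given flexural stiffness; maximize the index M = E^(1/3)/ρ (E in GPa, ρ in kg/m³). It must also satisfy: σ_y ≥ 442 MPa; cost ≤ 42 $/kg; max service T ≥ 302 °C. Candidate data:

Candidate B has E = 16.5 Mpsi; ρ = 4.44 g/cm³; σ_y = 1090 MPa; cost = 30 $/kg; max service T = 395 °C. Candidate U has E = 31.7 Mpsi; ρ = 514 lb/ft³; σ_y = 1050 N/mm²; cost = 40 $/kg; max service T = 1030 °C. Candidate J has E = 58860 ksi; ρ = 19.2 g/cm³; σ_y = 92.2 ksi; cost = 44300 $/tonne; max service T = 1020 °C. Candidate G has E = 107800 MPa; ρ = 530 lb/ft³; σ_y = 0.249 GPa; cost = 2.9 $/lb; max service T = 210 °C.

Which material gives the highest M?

candidate B

Screen on constraints: σ_y ≥ 442 MPa; cost ≤ 42 $/kg; max service T ≥ 302 °C. Survivors: candidate B, candidate U.
Normalizing units and computing the index:
  candidate B: E = 113.8 GPa, ρ = 4440 kg/m³
  candidate U: E = 218.6 GPa, ρ = 8233 kg/m³
  candidate B: M = 1.09×10⁻³
  candidate U: M = 0.732×10⁻³
Highest index: candidate B.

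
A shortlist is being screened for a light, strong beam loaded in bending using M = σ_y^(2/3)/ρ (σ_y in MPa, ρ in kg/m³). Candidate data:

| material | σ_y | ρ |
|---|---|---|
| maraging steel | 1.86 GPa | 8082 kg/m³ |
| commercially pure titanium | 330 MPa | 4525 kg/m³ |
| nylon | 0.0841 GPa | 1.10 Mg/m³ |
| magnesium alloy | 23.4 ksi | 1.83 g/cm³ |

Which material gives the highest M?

maraging steel

Normalizing units and computing the index:
  maraging steel: σ_y = 1860 MPa, ρ = 8082 kg/m³
  commercially pure titanium: σ_y = 330.0 MPa, ρ = 4525 kg/m³
  nylon: σ_y = 84.10 MPa, ρ = 1100 kg/m³
  magnesium alloy: σ_y = 161.3 MPa, ρ = 1830 kg/m³
  maraging steel: M = 18.7×10⁻³
  nylon: M = 17.5×10⁻³
  magnesium alloy: M = 16.2×10⁻³
  commercially pure titanium: M = 10.6×10⁻³
Maraging steel has the largest M.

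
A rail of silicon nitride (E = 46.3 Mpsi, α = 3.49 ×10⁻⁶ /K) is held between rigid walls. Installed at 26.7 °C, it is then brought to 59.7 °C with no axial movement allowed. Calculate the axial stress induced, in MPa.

E = 46.3 Mpsi = 319.2 GPa.
ΔT = 33.00 K. Constrained thermal stress σ = E·α·ΔT = 319.2×10³ MPa × 3.49×10⁻⁶ × 33.00 = 36.8 MPa (compressive).

36.8 MPa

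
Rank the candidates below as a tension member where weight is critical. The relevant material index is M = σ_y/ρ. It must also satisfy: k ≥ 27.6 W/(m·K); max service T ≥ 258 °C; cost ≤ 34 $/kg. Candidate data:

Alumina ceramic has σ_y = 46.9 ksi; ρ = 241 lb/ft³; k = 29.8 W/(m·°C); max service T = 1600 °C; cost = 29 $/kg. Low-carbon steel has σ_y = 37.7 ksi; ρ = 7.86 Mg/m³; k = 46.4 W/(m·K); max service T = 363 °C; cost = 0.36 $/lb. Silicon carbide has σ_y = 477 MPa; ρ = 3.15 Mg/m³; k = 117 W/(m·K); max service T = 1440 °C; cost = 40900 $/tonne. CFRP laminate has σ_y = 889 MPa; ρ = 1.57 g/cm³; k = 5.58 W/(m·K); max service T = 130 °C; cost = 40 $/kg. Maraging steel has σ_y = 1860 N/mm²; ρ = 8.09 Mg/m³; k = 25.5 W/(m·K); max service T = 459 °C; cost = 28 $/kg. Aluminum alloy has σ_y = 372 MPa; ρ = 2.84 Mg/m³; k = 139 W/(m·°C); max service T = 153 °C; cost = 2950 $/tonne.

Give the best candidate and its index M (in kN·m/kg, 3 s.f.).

Screen on constraints: k ≥ 27.6 W/(m·K); max service T ≥ 258 °C; cost ≤ 34 $/kg. Survivors: alumina ceramic, low-carbon steel.
Normalizing units and computing the index:
  alumina ceramic: σ_y = 323.4 MPa, ρ = 3860 kg/m³
  low-carbon steel: σ_y = 259.9 MPa, ρ = 7860 kg/m³
  alumina ceramic: M = 83.8 kN·m/kg
  low-carbon steel: M = 33.1 kN·m/kg
Alumina ceramic has the largest M.

alumina ceramic, M = 83.8 kN·m/kg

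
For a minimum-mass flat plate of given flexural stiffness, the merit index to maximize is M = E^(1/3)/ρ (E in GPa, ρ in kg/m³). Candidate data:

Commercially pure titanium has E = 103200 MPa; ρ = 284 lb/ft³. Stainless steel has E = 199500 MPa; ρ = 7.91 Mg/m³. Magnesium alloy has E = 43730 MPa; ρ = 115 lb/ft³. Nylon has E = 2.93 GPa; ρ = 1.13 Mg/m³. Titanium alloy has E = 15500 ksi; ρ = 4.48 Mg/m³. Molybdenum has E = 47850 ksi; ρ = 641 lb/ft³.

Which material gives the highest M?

magnesium alloy

Putting every candidate on a common basis:
  commercially pure titanium: E = 103.2 GPa, ρ = 4549 kg/m³
  stainless steel: E = 199.5 GPa, ρ = 7910 kg/m³
  magnesium alloy: E = 43.73 GPa, ρ = 1842 kg/m³
  nylon: E = 2.930 GPa, ρ = 1130 kg/m³
  titanium alloy: E = 106.9 GPa, ρ = 4480 kg/m³
  molybdenum: E = 329.9 GPa, ρ = 10270 kg/m³
  magnesium alloy: M = 1.91×10⁻³
  nylon: M = 1.27×10⁻³
  titanium alloy: M = 1.06×10⁻³
  commercially pure titanium: M = 1.03×10⁻³
  stainless steel: M = 0.739×10⁻³
  molybdenum: M = 0.673×10⁻³
Magnesium alloy ranks first.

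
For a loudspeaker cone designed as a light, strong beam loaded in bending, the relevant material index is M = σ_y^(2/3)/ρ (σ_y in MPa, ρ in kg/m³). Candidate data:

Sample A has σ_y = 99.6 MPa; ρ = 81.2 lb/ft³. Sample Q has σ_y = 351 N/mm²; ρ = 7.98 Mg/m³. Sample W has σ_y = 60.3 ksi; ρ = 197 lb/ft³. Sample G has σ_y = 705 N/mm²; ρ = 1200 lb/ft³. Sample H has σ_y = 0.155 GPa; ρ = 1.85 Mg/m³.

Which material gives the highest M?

Normalizing units and computing the index:
  sample A: σ_y = 99.60 MPa, ρ = 1301 kg/m³
  sample Q: σ_y = 351.0 MPa, ρ = 7980 kg/m³
  sample W: σ_y = 415.8 MPa, ρ = 3156 kg/m³
  sample G: σ_y = 705.0 MPa, ρ = 19220 kg/m³
  sample H: σ_y = 155.0 MPa, ρ = 1850 kg/m³
  sample W: M = 17.7×10⁻³
  sample A: M = 16.5×10⁻³
  sample H: M = 15.6×10⁻³
  sample Q: M = 6.24×10⁻³
  sample G: M = 4.12×10⁻³
Highest index: sample W.

sample W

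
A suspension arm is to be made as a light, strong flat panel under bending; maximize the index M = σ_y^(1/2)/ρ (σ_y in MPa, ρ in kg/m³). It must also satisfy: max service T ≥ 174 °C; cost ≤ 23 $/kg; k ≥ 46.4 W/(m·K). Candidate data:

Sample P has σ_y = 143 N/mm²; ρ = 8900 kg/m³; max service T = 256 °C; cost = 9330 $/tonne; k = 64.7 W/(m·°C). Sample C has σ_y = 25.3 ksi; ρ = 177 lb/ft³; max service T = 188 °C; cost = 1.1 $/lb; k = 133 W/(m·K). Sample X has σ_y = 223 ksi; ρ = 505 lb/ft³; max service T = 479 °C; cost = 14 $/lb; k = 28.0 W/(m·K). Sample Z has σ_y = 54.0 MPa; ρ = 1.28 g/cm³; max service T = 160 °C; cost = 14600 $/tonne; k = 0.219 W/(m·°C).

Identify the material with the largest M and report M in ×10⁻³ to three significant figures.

sample C, M = 4.66×10⁻³

Screen on constraints: max service T ≥ 174 °C; cost ≤ 23 $/kg; k ≥ 46.4 W/(m·K). Survivors: sample P, sample C.
In SI units:
  sample P: σ_y = 143.0 MPa, ρ = 8900 kg/m³
  sample C: σ_y = 174.4 MPa, ρ = 2835 kg/m³
  sample C: M = 4.66×10⁻³
  sample P: M = 1.34×10⁻³
The maximum is for sample C.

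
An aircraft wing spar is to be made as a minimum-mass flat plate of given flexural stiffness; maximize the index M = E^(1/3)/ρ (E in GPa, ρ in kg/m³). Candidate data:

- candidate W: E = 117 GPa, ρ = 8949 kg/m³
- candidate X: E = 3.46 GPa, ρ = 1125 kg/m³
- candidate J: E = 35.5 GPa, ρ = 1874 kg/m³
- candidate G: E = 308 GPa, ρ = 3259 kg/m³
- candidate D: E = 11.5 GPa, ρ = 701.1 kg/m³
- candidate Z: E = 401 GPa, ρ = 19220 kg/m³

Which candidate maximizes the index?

Computing M directly (units already consistent):
  candidate D: M = 3.22×10⁻³
  candidate G: M = 2.07×10⁻³
  candidate J: M = 1.75×10⁻³
  candidate X: M = 1.34×10⁻³
  candidate W: M = 0.547×10⁻³
  candidate Z: M = 0.384×10⁻³
Candidate D ranks first.

candidate D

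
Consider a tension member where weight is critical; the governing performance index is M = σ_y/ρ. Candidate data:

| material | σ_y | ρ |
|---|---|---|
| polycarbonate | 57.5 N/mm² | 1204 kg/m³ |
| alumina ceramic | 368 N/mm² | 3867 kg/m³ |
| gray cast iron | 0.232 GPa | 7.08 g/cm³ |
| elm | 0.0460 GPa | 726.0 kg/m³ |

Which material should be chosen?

In SI units:
  polycarbonate: σ_y = 57.50 MPa, ρ = 1204 kg/m³
  alumina ceramic: σ_y = 368.0 MPa, ρ = 3867 kg/m³
  gray cast iron: σ_y = 232.0 MPa, ρ = 7080 kg/m³
  elm: σ_y = 46.00 MPa, ρ = 726.0 kg/m³
  alumina ceramic: M = 95.2 kN·m/kg
  elm: M = 63.4 kN·m/kg
  polycarbonate: M = 47.8 kN·m/kg
  gray cast iron: M = 32.8 kN·m/kg
Alumina ceramic ranks first.

alumina ceramic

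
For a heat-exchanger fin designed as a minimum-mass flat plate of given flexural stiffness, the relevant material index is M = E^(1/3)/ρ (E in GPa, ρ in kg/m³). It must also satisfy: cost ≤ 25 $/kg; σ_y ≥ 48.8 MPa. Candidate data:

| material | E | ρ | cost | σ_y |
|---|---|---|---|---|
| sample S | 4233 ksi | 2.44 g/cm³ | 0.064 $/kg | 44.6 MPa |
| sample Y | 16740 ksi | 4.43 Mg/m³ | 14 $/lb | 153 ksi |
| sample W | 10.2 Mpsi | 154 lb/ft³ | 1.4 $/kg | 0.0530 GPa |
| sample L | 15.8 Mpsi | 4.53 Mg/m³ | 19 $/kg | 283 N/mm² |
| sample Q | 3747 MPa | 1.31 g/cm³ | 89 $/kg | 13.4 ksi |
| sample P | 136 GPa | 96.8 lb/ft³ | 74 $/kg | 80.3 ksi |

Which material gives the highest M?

sample W

Screen on constraints: cost ≤ 25 $/kg; σ_y ≥ 48.8 MPa. Survivors: sample W, sample L.
Normalizing units and computing the index:
  sample W: E = 70.33 GPa, ρ = 2467 kg/m³
  sample L: E = 108.9 GPa, ρ = 4530 kg/m³
  sample W: M = 1.67×10⁻³
  sample L: M = 1.05×10⁻³
Sample W has the largest M.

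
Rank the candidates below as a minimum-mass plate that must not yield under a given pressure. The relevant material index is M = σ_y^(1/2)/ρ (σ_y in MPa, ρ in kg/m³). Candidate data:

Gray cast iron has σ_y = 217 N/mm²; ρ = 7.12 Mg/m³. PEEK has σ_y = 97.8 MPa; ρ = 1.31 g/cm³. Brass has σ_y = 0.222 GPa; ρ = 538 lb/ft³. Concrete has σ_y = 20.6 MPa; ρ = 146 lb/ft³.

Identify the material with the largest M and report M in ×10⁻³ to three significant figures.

After converting to SI:
  gray cast iron: σ_y = 217.0 MPa, ρ = 7120 kg/m³
  PEEK: σ_y = 97.80 MPa, ρ = 1310 kg/m³
  brass: σ_y = 222.0 MPa, ρ = 8618 kg/m³
  concrete: σ_y = 20.60 MPa, ρ = 2339 kg/m³
  PEEK: M = 7.55×10⁻³
  gray cast iron: M = 2.07×10⁻³
  concrete: M = 1.94×10⁻³
  brass: M = 1.73×10⁻³
PEEK has the largest M.

PEEK, M = 7.55×10⁻³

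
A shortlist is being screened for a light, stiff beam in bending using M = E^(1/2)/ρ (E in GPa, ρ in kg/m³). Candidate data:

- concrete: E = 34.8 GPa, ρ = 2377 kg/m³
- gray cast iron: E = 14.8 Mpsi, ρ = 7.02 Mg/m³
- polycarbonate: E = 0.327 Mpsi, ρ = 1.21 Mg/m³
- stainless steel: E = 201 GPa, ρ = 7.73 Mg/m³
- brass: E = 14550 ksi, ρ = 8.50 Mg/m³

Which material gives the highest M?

In SI units:
  concrete: E = 34.80 GPa, ρ = 2377 kg/m³
  gray cast iron: E = 102.0 GPa, ρ = 7020 kg/m³
  polycarbonate: E = 2.255 GPa, ρ = 1210 kg/m³
  stainless steel: E = 201.0 GPa, ρ = 7730 kg/m³
  brass: E = 100.3 GPa, ρ = 8500 kg/m³
  concrete: M = 2.48×10⁻³
  stainless steel: M = 1.83×10⁻³
  gray cast iron: M = 1.44×10⁻³
  polycarbonate: M = 1.24×10⁻³
  brass: M = 1.18×10⁻³
Highest index: concrete.

concrete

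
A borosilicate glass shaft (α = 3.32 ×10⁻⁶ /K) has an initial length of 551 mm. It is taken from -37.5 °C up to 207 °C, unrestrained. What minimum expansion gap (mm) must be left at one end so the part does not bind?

ΔT = 207 − (-37.5) = 244.5 K.
ΔL = α·L₀·ΔT = 3.32×10⁻⁶ × 551 mm × 244.5 K = 0.447 mm.

0.447 mm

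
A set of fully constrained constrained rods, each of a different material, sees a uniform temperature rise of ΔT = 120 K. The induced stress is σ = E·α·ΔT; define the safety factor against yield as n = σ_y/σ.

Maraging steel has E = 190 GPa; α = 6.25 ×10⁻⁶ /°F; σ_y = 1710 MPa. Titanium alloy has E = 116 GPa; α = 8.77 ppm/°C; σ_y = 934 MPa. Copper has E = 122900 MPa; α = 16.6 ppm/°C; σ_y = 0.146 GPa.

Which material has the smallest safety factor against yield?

With everything in SI (GPa, ×10⁻⁶/K, MPa):
  maraging steel: E = 190.0, α = 11.2, σ_y = 1710 → σ = 256 MPa, n = 6.67
  titanium alloy: E = 116.0, α = 8.77, σ_y = 934.0 → σ = 122 MPa, n = 7.65
  copper: E = 122.9, α = 16.6, σ_y = 146.0 → σ = 245 MPa, n = 0.596
Smallest n: copper with n = 0.596.

copper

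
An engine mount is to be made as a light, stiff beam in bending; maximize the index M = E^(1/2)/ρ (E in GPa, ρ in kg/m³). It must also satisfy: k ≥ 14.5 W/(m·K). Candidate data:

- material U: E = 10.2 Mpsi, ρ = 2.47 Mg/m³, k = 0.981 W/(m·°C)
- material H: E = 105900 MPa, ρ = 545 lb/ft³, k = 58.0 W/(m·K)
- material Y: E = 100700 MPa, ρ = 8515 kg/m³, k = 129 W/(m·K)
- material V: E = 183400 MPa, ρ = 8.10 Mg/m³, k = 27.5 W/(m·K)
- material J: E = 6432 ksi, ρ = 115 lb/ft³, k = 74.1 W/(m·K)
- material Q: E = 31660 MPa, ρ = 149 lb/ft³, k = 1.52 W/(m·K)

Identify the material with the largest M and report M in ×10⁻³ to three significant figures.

material J, M = 3.62×10⁻³

Screen on constraints: k ≥ 14.5 W/(m·K). Survivors: material H, material Y, material V, material J.
Putting every candidate on a common basis:
  material H: E = 105.9 GPa, ρ = 8730 kg/m³
  material Y: E = 100.7 GPa, ρ = 8515 kg/m³
  material V: E = 183.4 GPa, ρ = 8100 kg/m³
  material J: E = 44.35 GPa, ρ = 1842 kg/m³
  material J: M = 3.62×10⁻³
  material V: M = 1.67×10⁻³
  material H: M = 1.18×10⁻³
  material Y: M = 1.18×10⁻³
Highest index: material J.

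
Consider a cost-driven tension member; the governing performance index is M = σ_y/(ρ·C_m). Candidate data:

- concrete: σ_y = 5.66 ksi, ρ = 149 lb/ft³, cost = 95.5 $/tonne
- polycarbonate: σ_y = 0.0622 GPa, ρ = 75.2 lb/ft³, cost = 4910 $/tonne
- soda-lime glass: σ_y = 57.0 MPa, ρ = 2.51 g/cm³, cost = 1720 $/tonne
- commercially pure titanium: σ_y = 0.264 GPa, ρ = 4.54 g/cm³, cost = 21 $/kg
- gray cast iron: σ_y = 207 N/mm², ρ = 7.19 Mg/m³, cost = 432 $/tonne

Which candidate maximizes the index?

concrete

Putting every candidate on a common basis:
  concrete: σ_y = 39.02 MPa, ρ = 2387 kg/m³, cost = 0.09550 $/kg
  polycarbonate: σ_y = 62.20 MPa, ρ = 1205 kg/m³, cost = 4.910 $/kg
  soda-lime glass: σ_y = 57.00 MPa, ρ = 2510 kg/m³, cost = 1.720 $/kg
  commercially pure titanium: σ_y = 264.0 MPa, ρ = 4540 kg/m³, cost = 21.00 $/kg
  gray cast iron: σ_y = 207.0 MPa, ρ = 7190 kg/m³, cost = 0.4320 $/kg
  concrete: M = 171 kN·m per $
  gray cast iron: M = 66.6 kN·m per $
  soda-lime glass: M = 13.2 kN·m per $
  polycarbonate: M = 10.5 kN·m per $
  commercially pure titanium: M = 2.77 kN·m per $
Concrete ranks first.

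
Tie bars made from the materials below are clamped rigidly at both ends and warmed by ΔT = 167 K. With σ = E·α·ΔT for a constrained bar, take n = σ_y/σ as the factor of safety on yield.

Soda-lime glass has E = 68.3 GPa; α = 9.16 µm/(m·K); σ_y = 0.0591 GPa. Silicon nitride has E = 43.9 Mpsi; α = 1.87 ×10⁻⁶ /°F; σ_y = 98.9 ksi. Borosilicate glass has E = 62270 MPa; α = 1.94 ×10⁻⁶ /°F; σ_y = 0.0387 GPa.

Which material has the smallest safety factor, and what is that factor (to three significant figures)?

In consistent units (E in GPa, α in ×10⁻⁶/K, σ_y in MPa):
  soda-lime glass: E = 68.30, α = 9.16, σ_y = 59.10 → σ = 104 MPa, n = 0.566
  silicon nitride: E = 302.7, α = 3.37, σ_y = 681.9 → σ = 170 MPa, n = 4.01
  borosilicate glass: E = 62.27, α = 3.49, σ_y = 38.70 → σ = 36.3 MPa, n = 1.07
Soda-lime glass has the lowest safety factor, n = 0.566.

soda-lime glass, n = 0.566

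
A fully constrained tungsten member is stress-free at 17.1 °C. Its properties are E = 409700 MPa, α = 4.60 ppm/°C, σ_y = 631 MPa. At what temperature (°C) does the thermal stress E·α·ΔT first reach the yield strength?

352 °C

E = 409700 MPa = 409.7 GPa.
E·α·ΔT = 631.0 MPa ⇒ ΔT = 631.0 / (409.7×10³ × 4.60×10⁻⁶) = 334.8 K.
T = 17.1 + 334.8 = 351.9 °C.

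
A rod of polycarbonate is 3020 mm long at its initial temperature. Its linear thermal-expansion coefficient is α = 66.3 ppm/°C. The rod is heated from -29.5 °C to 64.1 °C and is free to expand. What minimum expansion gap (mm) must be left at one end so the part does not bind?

18.7 mm

ΔT = 64.1 − (-29.5) = 93.60 K.
ΔL = α·L₀·ΔT = 66.3×10⁻⁶ × 3020 mm × 93.60 K = 18.7 mm.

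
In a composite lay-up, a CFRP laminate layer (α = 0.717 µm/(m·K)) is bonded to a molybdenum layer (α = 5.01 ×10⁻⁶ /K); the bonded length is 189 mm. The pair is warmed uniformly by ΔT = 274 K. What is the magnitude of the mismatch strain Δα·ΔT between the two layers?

Δα = |0.717 − 5.01|×10⁻⁶/K = 4.29×10⁻⁶/K.
Mismatch strain = Δα·ΔT = 4.29×10⁻⁶ × 274.0 = 1.18×10⁻³.

1.18×10⁻³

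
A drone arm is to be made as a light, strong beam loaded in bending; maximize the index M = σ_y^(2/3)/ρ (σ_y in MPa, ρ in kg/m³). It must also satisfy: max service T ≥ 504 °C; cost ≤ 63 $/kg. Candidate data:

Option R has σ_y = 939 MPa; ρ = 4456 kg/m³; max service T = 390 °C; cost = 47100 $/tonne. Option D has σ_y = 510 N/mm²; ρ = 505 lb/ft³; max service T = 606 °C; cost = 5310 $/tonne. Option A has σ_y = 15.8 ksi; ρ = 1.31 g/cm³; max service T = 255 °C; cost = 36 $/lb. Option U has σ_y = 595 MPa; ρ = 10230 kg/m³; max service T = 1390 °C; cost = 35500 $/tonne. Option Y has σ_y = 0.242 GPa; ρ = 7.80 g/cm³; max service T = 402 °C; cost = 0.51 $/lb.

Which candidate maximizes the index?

Screen on constraints: max service T ≥ 504 °C; cost ≤ 63 $/kg. Survivors: option D, option U.
After converting to SI:
  option D: σ_y = 510.0 MPa, ρ = 8089 kg/m³
  option U: σ_y = 595.0 MPa, ρ = 10230 kg/m³
  option D: M = 7.89×10⁻³
  option U: M = 6.92×10⁻³
Option D ranks first.

option D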